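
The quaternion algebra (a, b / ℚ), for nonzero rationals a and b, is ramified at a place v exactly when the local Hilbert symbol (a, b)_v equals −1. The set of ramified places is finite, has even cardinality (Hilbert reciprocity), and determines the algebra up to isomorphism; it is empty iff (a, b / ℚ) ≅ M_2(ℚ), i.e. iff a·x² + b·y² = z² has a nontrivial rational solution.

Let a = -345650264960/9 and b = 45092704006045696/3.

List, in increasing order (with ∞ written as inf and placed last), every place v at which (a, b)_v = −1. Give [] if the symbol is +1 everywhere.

Mod squares: a ≡ -110, b ≡ 858. Check v ∈ {∞, 2, 3, 5, 7, 11, 13}.
v=11: a=11^3·(≡1), b=11^3·(≡5) mod 11; (1|11)=+1, (5|11)=+1; (−1)^{3·3·5}·(+1)^3·(+1)^3 = -1.
v=7: a=7^4·(≡2), b=7^6·(≡1) mod 7; (2|7)=+1, (1|7)=+1; (−1)^{4·6·3}·(+1)^6·(+1)^4 = +1.
v=∞: -110 < 0 and 858 > 0  ⇒  (a,b)_∞ = +1.
v=3: a=3^-2·(≡1), b=3^-1·(≡1) mod 3; (1|3)=+1, (1|3)=+1; (−1)^{-2·-1·1}·(+1)^-1·(+1)^-2 = +1.
v=5: a=5^1·(≡2), b=5^0·(≡2) mod 5; (2|5)=-1, (2|5)=-1; (−1)^{1·0·2}·(-1)^0·(-1)^1 = -1.
v=13: a=13^2·(≡11), b=13^3·(≡3) mod 13; (11|13)=-1, (3|13)=+1; (−1)^{2·3·6}·(-1)^3·(+1)^2 = -1.
v=2: v_2(a)=7, v_2(b)=17; units ≡ 1, 5 (mod 8); ε·ε+αω+βω = 0·0+7·1+17·0 ≡ 1  ⇒  (a,b)_2 = -1.
(-110, 858 / ℚ) ramifies at {2, 5, 11, 13}: a division algebra.

[2, 5, 11, 13]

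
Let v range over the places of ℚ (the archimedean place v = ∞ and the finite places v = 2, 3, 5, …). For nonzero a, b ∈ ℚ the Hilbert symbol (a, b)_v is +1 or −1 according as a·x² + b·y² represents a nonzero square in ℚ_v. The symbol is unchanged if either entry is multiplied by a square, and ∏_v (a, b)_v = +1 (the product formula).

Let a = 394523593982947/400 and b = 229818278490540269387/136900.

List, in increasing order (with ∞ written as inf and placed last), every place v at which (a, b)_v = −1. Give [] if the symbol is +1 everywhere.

Mod squares: a ≡ 5083, b ≡ 5597267. Check v ∈ {∞, 2, 5, 11, 13, 17, 19, 23, 31, 37, 43}.
v=31: a=31^2·(≡3), b=31^3·(≡12) mod 31; (3|31)=-1, (12|31)=-1; (−1)^{2·3·15}·(-1)^3·(-1)^2 = -1.
v=2: v_2(a)=-4, v_2(b)=-2; units ≡ 3, 3 (mod 8); ε·ε+αω+βω = 1·1+-4·1+-2·1 ≡ 1  ⇒  (a,b)_2 = -1.
v=5: a=5^-2·(≡2), b=5^-2·(≡2) mod 5; (2|5)=-1, (2|5)=-1; (−1)^{-2·-2·2}·(-1)^-2·(-1)^-2 = +1.
v=11: a=11^2·(≡9), b=11^2·(≡3) mod 11; (9|11)=+1, (3|11)=+1; (−1)^{2·2·5}·(+1)^2·(+1)^2 = +1.
v=23: a=23^1·(≡19), b=23^2·(≡10) mod 23; (19|23)=-1, (10|23)=-1; (−1)^{1·2·11}·(-1)^2·(-1)^1 = -1.
v=43: a=43^2·(≡10), b=43^3·(≡7) mod 43; (10|43)=+1, (7|43)=-1; (−1)^{2·3·21}·(+1)^3·(-1)^2 = +1.
v=13: a=13^1·(≡1), b=13^1·(≡4) mod 13; (1|13)=+1, (4|13)=+1; (−1)^{1·1·6}·(+1)^1·(+1)^1 = +1.
v=17: a=17^1·(≡3), b=17^1·(≡10) mod 17; (3|17)=-1, (10|17)=-1; (−1)^{1·1·8}·(-1)^1·(-1)^1 = +1.
v=37: a=37^0·(≡32), b=37^-2·(≡29) mod 37; (32|37)=-1, (29|37)=-1; (−1)^{0·-2·18}·(-1)^-2·(-1)^0 = +1.
v=19: a=19^2·(≡3), b=19^3·(≡11) mod 19; (3|19)=-1, (11|19)=+1; (−1)^{2·3·9}·(-1)^3·(+1)^2 = -1.
v=∞: 5083 > 0 and 5597267 > 0  ⇒  (a,b)_∞ = +1.
(5083, 5597267 / ℚ) ramifies at {2, 19, 23, 31}: a division algebra.

[2, 19, 23, 31]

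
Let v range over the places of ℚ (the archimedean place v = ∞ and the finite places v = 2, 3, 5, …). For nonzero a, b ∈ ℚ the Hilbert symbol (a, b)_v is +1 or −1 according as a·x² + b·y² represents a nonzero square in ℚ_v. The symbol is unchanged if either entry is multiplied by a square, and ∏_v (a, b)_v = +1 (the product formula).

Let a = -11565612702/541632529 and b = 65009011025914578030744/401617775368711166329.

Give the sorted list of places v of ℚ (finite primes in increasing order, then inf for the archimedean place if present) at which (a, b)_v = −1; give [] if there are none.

Mod squares: a ≡ -798, b ≡ 6. Check v ∈ {∞, 2, 3, 7, 17, 19, 37, 47}.
v=2: v_2(a)=1, v_2(b)=3; units ≡ 1, 3 (mod 8); ε·ε+αω+βω = 0·1+1·1+3·0 ≡ 1  ⇒  (a,b)_2 = -1.
v=47: a=47^2·(≡21), b=47^4·(≡1) mod 47; (21|47)=+1, (1|47)=+1; (−1)^{2·4·23}·(+1)^4·(+1)^2 = +1.
v=∞: -798 < 0 and 6 > 0  ⇒  (a,b)_∞ = +1.
v=19: a=19^1·(≡8), b=19^2·(≡1) mod 19; (8|19)=-1, (1|19)=+1; (−1)^{1·2·9}·(-1)^2·(+1)^1 = +1.
v=3: a=3^9·(≡1), b=3^23·(≡2) mod 3; (1|3)=+1, (2|3)=-1; (−1)^{9·23·1}·(+1)^23·(-1)^9 = +1.
v=7: a=7^1·(≡3), b=7^2·(≡5) mod 7; (3|7)=-1, (5|7)=-1; (−1)^{1·2·3}·(-1)^2·(-1)^1 = -1.
v=17: a=17^-2·(≡4), b=17^-4·(≡14) mod 17; (4|17)=+1, (14|17)=-1; (−1)^{-2·-4·8}·(+1)^-4·(-1)^-2 = +1.
v=37: a=37^-4·(≡11), b=37^-10·(≡13) mod 37; (11|37)=+1, (13|37)=-1; (−1)^{-4·-10·18}·(+1)^-10·(-1)^-4 = +1.
Ram(-798, 6) = {2, 7}; no ℚ_2-point on the conic.

[2, 7]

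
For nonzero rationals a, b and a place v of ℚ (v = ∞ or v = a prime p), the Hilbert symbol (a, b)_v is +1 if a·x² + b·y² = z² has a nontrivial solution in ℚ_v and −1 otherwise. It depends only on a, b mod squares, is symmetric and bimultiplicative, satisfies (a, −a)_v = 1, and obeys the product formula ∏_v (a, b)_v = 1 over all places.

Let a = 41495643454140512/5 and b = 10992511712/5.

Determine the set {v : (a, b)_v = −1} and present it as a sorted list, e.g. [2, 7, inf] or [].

(a, b) ≡ (910, 20326390) mod (ℚ^×)²; places V = {2, 5, 7, 13, 17, 19, 29, 31, ∞}.
(a,b)_2: α=5, β=5; u≡7, v≡3 (mod 8); ε(u)ε(v)=1·1, αω(v)=5·1, βω(u)=5·0; sum ≡ 0  ⇒  +1.
(a,b)_∞: sgn(910)=+, sgn(20326390)=+, so +1.
(a,b)_13: α=3, u≡7; β=2, v≡8 (mod 13); (7|13)=-1, (8|13)=-1; sign (−1)^0·-1^2·-1^3 = -1.
(a,b)_19: α=2, u≡16; β=1, v≡15 (mod 19); (16|19)=+1, (15|19)=-1; sign (−1)^0·+1^1·-1^2 = +1.
(a,b)_7: α=1, u≡4; β=1, v≡1 (mod 7); (4|7)=+1, (1|7)=+1; sign (−1)^1·+1^1·+1^1 = -1.
(a,b)_29: α=2, u≡15; β=1, v≡6 (mod 29); (15|29)=-1, (6|29)=+1; sign (−1)^0·-1^1·+1^2 = -1.
(a,b)_17: α=2, u≡1; β=1, v≡16 (mod 17); (1|17)=+1, (16|17)=+1; sign (−1)^0·+1^1·+1^2 = +1.
(a,b)_5: α=-1, u≡2; β=-1, v≡2 (mod 5); (2|5)=-1, (2|5)=-1; sign (−1)^0·-1^-1·-1^-1 = +1.
(a,b)_31: α=2, u≡15; β=1, v≡5 (mod 31); (15|31)=-1, (5|31)=+1; sign (−1)^0·-1^1·+1^2 = -1.
Ram(910, 20326390) = {7, 13, 29, 31}; no ℚ_7-point on the conic.

[7, 13, 29, 31]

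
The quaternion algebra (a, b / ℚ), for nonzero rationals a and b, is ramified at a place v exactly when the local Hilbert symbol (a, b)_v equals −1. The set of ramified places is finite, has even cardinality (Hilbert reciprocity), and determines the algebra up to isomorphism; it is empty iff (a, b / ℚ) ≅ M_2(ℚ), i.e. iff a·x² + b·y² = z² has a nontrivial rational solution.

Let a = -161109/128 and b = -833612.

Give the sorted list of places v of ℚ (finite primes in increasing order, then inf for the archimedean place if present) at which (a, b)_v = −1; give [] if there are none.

[2, inf]

Mod squares: a ≡ -442, b ≡ -208403. Check v ∈ {∞, 2, 3, 13, 17, 23, 41}.
v=17: a=17^1·(≡1), b=17^1·(≡9) mod 17; (1|17)=+1, (9|17)=+1; (−1)^{1·1·8}·(+1)^1·(+1)^1 = +1.
v=∞: -442 < 0 and -208403 < 0  ⇒  (a,b)_∞ = -1.
v=23: a=23^0·(≡4), b=23^1·(≡4) mod 23; (4|23)=+1, (4|23)=+1; (−1)^{0·1·11}·(+1)^1·(+1)^0 = +1.
v=2: v_2(a)=-7, v_2(b)=2; units ≡ 3, 5 (mod 8); ε·ε+αω+βω = 1·0+-7·1+2·1 ≡ 1  ⇒  (a,b)_2 = -1.
v=41: a=41^0·(≡37), b=41^1·(≡4) mod 41; (37|41)=+1, (4|41)=+1; (−1)^{0·1·20}·(+1)^1·(+1)^0 = +1.
v=3: a=3^6·(≡2), b=3^0·(≡1) mod 3; (2|3)=-1, (1|3)=+1; (−1)^{6·0·1}·(-1)^0·(+1)^6 = +1.
v=13: a=13^1·(≡2), b=13^1·(≡5) mod 13; (2|13)=-1, (5|13)=-1; (−1)^{1·1·6}·(-1)^1·(-1)^1 = +1.
Ram(-442, -208403) = {2, ∞}; no ℚ_2-point on the conic.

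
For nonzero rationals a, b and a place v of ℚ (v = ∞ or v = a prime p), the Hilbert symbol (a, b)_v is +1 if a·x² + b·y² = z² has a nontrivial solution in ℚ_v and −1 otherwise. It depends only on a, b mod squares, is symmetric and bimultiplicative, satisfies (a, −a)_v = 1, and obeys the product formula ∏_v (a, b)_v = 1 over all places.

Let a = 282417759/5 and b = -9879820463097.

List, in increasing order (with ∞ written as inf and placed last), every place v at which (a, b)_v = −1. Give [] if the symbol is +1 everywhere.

(a, b) ≡ (195, -897) mod (ℚ^×)²; places V = {2, 3, 5, 13, 23, ∞}.
(a,b)_3: α=5, u≡2; β=7, v≡1 (mod 3); (2|3)=-1, (1|3)=+1; sign (−1)^1·-1^7·+1^5 = +1.
(a,b)_∞: sgn(195)=+, sgn(-897)=−, so +1.
(a,b)_23: α=2, u≡22; β=3, v≡15 (mod 23); (22|23)=-1, (15|23)=-1; sign (−1)^0·-1^3·-1^2 = -1.
(a,b)_2: α=0, β=0; u≡3, v≡7 (mod 8); ε(u)ε(v)=1·1, αω(v)=0·0, βω(u)=0·1; sum ≡ 1  ⇒  -1.
(a,b)_5: α=-1, u≡4; β=0, v≡3 (mod 5); (4|5)=+1, (3|5)=-1; sign (−1)^0·+1^0·-1^-1 = -1.
(a,b)_13: α=3, u≡11; β=5, v≡3 (mod 13); (11|13)=-1, (3|13)=+1; sign (−1)^0·-1^5·+1^3 = -1.
(195, -897 / ℚ) ramifies at {2, 5, 13, 23}: a division algebra.

[2, 5, 13, 23]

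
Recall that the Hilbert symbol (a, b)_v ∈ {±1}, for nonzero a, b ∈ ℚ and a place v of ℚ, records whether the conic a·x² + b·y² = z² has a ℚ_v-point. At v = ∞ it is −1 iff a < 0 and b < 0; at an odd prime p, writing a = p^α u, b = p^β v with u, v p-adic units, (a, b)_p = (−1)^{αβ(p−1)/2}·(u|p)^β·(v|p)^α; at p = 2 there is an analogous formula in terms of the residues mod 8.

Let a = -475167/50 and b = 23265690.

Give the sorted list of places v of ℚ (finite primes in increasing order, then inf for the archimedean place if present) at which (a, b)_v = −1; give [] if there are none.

Mod squares: a ≡ -7854, b ≡ 9690. Check v ∈ {∞, 2, 3, 5, 7, 11, 17, 19}.
v=17: a=17^1·(≡3), b=17^1·(≡2) mod 17; (3|17)=-1, (2|17)=+1; (−1)^{1·1·8}·(-1)^1·(+1)^1 = -1.
v=∞: -7854 < 0 and 9690 > 0  ⇒  (a,b)_∞ = +1.
v=5: a=5^-2·(≡4), b=5^1·(≡3) mod 5; (4|5)=+1, (3|5)=-1; (−1)^{-2·1·2}·(+1)^1·(-1)^-2 = +1.
v=11: a=11^3·(≡1), b=11^0·(≡8) mod 11; (1|11)=+1, (8|11)=-1; (−1)^{3·0·5}·(+1)^0·(-1)^3 = -1.
v=3: a=3^1·(≡1), b=3^1·(≡2) mod 3; (1|3)=+1, (2|3)=-1; (−1)^{1·1·1}·(+1)^1·(-1)^1 = +1.
v=7: a=7^1·(≡5), b=7^4·(≡2) mod 7; (5|7)=-1, (2|7)=+1; (−1)^{1·4·3}·(-1)^4·(+1)^1 = +1.
v=19: a=19^0·(≡13), b=19^1·(≡17) mod 19; (13|19)=-1, (17|19)=+1; (−1)^{0·1·9}·(-1)^1·(+1)^0 = -1.
v=2: v_2(a)=-1, v_2(b)=1; units ≡ 1, 5 (mod 8); ε·ε+αω+βω = 0·0+-1·1+1·0 ≡ 1  ⇒  (a,b)_2 = -1.
|Ram(-7854, 9690)| = 4, even; anisotropic at {2, 11, 17, 19}.

[2, 11, 17, 19]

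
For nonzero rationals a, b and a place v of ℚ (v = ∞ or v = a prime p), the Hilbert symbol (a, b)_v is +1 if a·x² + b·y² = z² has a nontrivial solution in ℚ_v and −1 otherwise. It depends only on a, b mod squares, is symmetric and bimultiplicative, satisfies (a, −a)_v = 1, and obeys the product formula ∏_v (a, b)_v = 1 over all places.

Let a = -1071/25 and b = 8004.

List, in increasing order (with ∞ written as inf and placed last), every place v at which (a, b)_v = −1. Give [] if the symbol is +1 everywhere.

(a, b) ≡ (-119, 2001) mod (ℚ^×)²; places V = {2, 3, 5, 7, 17, 23, 29, ∞}.
(a,b)_5: α=-2, u≡4; β=0, v≡4 (mod 5); (4|5)=+1, (4|5)=+1; sign (−1)^0·+1^0·+1^-2 = +1.
(a,b)_23: α=0, u≡5; β=1, v≡3 (mod 23); (5|23)=-1, (3|23)=+1; sign (−1)^0·-1^1·+1^0 = -1.
(a,b)_3: α=2, u≡1; β=1, v≡1 (mod 3); (1|3)=+1, (1|3)=+1; sign (−1)^0·+1^1·+1^2 = +1.
(a,b)_2: α=0, β=2; u≡1, v≡1 (mod 8); ε(u)ε(v)=0·0, αω(v)=0·0, βω(u)=2·0; sum ≡ 0  ⇒  +1.
(a,b)_∞: sgn(-119)=−, sgn(2001)=+, so +1.
(a,b)_17: α=1, u≡7; β=0, v≡14 (mod 17); (7|17)=-1, (14|17)=-1; sign (−1)^0·-1^0·-1^1 = -1.
(a,b)_7: α=1, u≡2; β=0, v≡3 (mod 7); (2|7)=+1, (3|7)=-1; sign (−1)^0·+1^0·-1^1 = -1.
(a,b)_29: α=0, u≡14; β=1, v≡15 (mod 29); (14|29)=-1, (15|29)=-1; sign (−1)^0·-1^1·-1^0 = -1.
|Ram(-119, 2001)| = 4, even; anisotropic at {7, 17, 23, 29}.

[7, 17, 23, 29]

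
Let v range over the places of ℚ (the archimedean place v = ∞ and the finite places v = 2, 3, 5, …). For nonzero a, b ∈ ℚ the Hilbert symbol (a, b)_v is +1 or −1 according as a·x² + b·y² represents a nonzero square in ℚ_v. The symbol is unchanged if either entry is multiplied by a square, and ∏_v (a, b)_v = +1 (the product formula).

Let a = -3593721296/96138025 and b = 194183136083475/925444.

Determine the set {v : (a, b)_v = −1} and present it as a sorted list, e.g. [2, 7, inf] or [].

Mod squares: a ≡ -29, b ≡ 70091. Check v ∈ {∞, 2, 3, 5, 7, 11, 13, 17, 19, 23, 29, 31, 37, 53}.
v=19: a=19^0·(≡17), b=19^1·(≡12) mod 19; (17|19)=+1, (12|19)=-1; (−1)^{0·1·9}·(+1)^1·(-1)^0 = +1.
v=11: a=11^4·(≡4), b=11^4·(≡10) mod 11; (4|11)=+1, (10|11)=-1; (−1)^{4·4·5}·(+1)^4·(-1)^4 = +1.
v=53: a=53^-2·(≡13), b=53^0·(≡24) mod 53; (13|53)=+1, (24|53)=+1; (−1)^{-2·0·26}·(+1)^0·(+1)^-2 = +1.
v=31: a=31^0·(≡14), b=31^1·(≡13) mod 31; (14|31)=+1, (13|31)=-1; (−1)^{0·1·15}·(+1)^1·(-1)^0 = +1.
v=5: a=5^-2·(≡4), b=5^2·(≡1) mod 5; (4|5)=+1, (1|5)=+1; (−1)^{-2·2·2}·(+1)^2·(+1)^-2 = +1.
v=37: a=37^-2·(≡22), b=37^-2·(≡22) mod 37; (22|37)=-1, (22|37)=-1; (−1)^{-2·-2·18}·(-1)^-2·(-1)^-2 = +1.
v=3: a=3^0·(≡1), b=3^2·(≡2) mod 3; (1|3)=+1, (2|3)=-1; (−1)^{0·2·1}·(+1)^2·(-1)^0 = +1.
v=23: a=23^2·(≡21), b=23^0·(≡21) mod 23; (21|23)=-1, (21|23)=-1; (−1)^{2·0·11}·(-1)^0·(-1)^2 = +1.
v=7: a=7^0·(≡6), b=7^1·(≡6) mod 7; (6|7)=-1, (6|7)=-1; (−1)^{0·1·3}·(-1)^1·(-1)^0 = -1.
v=13: a=13^0·(≡12), b=13^-2·(≡2) mod 13; (12|13)=+1, (2|13)=-1; (−1)^{0·-2·6}·(+1)^-2·(-1)^0 = +1.
v=29: a=29^1·(≡24), b=29^2·(≡14) mod 29; (24|29)=+1, (14|29)=-1; (−1)^{1·2·14}·(+1)^2·(-1)^1 = -1.
v=2: v_2(a)=4, v_2(b)=-2; units ≡ 3, 3 (mod 8); ε·ε+αω+βω = 1·1+4·1+-2·1 ≡ 1  ⇒  (a,b)_2 = -1.
v=17: a=17^0·(≡6), b=17^1·(≡2) mod 17; (6|17)=-1, (2|17)=+1; (−1)^{0·1·8}·(-1)^1·(+1)^0 = -1.
v=∞: -29 < 0 and 70091 > 0  ⇒  (a,b)_∞ = +1.
(-29, 70091 / ℚ) ramifies at {2, 7, 17, 29}: a division algebra.

[2, 7, 17, 29]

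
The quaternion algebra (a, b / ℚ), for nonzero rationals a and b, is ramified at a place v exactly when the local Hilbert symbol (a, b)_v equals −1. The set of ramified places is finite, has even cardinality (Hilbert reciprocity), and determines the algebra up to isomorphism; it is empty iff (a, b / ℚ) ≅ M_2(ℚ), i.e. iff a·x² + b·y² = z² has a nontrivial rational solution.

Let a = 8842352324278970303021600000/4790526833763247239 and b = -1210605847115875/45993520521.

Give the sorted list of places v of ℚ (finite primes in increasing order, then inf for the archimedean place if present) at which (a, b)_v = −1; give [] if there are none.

(a, b) ≡ (550715, -115) mod (ℚ^×)²; places V = {2, 3, 5, 7, 11, 13, 17, 19, 23, 31, 41, 47, ∞}.
(a,b)_17: α=1, u≡10; β=2, v≡15 (mod 17); (10|17)=-1, (15|17)=+1; sign (−1)^0·-1^2·+1^1 = +1.
(a,b)_41: α=4, u≡12; β=2, v≡2 (mod 41); (12|41)=-1, (2|41)=+1; sign (−1)^0·-1^2·+1^4 = +1.
(a,b)_19: α=3, u≡12; β=2, v≡12 (mod 19); (12|19)=-1, (12|19)=-1; sign (−1)^0·-1^2·-1^3 = -1.
(a,b)_23: α=2, u≡12; β=1, v≡8 (mod 23); (12|23)=+1, (8|23)=+1; sign (−1)^0·+1^1·+1^2 = +1.
(a,b)_∞: sgn(550715)=+, sgn(-115)=−, so +1.
(a,b)_47: α=-4, u≡4; β=-2, v≡40 (mod 47); (4|47)=+1, (40|47)=-1; sign (−1)^0·+1^-2·-1^-4 = +1.
(a,b)_5: α=5, u≡3; β=3, v≡3 (mod 5); (3|5)=-1, (3|5)=-1; sign (−1)^0·-1^3·-1^5 = +1.
(a,b)_7: α=8, u≡1; β=4, v≡4 (mod 7); (1|7)=+1, (4|7)=+1; sign (−1)^0·+1^4·+1^8 = +1.
(a,b)_3: α=-8, u≡2; β=-6, v≡2 (mod 3); (2|3)=-1, (2|3)=-1; sign (−1)^0·-1^-6·-1^-8 = +1.
(a,b)_13: α=-6, u≡3; β=-4, v≡2 (mod 13); (3|13)=+1, (2|13)=-1; sign (−1)^0·+1^-4·-1^-6 = +1.
(a,b)_31: α=-1, u≡1; β=0, v≡14 (mod 31); (1|31)=+1, (14|31)=+1; sign (−1)^0·+1^0·+1^-1 = +1.
(a,b)_2: α=8, β=0; u≡3, v≡5 (mod 8); ε(u)ε(v)=1·0, αω(v)=8·1, βω(u)=0·1; sum ≡ 0  ⇒  +1.
(a,b)_11: α=1, u≡9; β=0, v≡7 (mod 11); (9|11)=+1, (7|11)=-1; sign (−1)^0·+1^0·-1^1 = -1.
(550715, -115 / ℚ) ramifies at {11, 19}: a division algebra.

[11, 19]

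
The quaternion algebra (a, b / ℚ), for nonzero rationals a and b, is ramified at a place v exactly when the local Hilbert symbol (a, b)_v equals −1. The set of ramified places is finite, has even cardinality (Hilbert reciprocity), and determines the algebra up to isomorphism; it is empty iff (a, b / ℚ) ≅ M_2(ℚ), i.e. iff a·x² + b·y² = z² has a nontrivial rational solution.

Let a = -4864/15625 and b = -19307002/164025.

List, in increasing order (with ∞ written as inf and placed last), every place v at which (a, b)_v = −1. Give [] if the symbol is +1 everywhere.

Mod squares: a ≡ -19, b ≡ -442. Check v ∈ {∞, 2, 3, 5, 11, 13, 17, 19}.
v=19: a=19^1·(≡15), b=19^2·(≡8) mod 19; (15|19)=-1, (8|19)=-1; (−1)^{1·2·9}·(-1)^2·(-1)^1 = -1.
v=13: a=13^0·(≡2), b=13^1·(≡11) mod 13; (2|13)=-1, (11|13)=-1; (−1)^{0·1·6}·(-1)^1·(-1)^0 = -1.
v=5: a=5^-6·(≡1), b=5^-2·(≡3) mod 5; (1|5)=+1, (3|5)=-1; (−1)^{-6·-2·2}·(+1)^-2·(-1)^-6 = +1.
v=11: a=11^0·(≡4), b=11^2·(≡1) mod 11; (4|11)=+1, (1|11)=+1; (−1)^{0·2·5}·(+1)^2·(+1)^0 = +1.
v=3: a=3^0·(≡2), b=3^-8·(≡2) mod 3; (2|3)=-1, (2|3)=-1; (−1)^{0·-8·1}·(-1)^-8·(-1)^0 = +1.
v=∞: -19 < 0 and -442 < 0  ⇒  (a,b)_∞ = -1.
v=2: v_2(a)=8, v_2(b)=1; units ≡ 5, 3 (mod 8); ε·ε+αω+βω = 0·1+8·1+1·1 ≡ 1  ⇒  (a,b)_2 = -1.
v=17: a=17^0·(≡16), b=17^1·(≡9) mod 17; (16|17)=+1, (9|17)=+1; (−1)^{0·1·8}·(+1)^1·(+1)^0 = +1.
Ram(-19, -442) = {2, 13, 19, ∞}; no ℚ_2-point on the conic.

[2, 13, 19, inf]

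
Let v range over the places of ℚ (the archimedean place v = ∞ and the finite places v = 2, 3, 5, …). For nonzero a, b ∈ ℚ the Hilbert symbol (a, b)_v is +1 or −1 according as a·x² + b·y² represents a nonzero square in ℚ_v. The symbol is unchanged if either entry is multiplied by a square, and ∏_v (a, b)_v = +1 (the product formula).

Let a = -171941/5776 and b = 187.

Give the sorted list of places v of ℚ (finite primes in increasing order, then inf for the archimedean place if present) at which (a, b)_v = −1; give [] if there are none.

Mod squares: a ≡ -29, b ≡ 187. Check v ∈ {∞, 2, 7, 11, 17, 19, 29}.
v=17: a=17^0·(≡5), b=17^1·(≡11) mod 17; (5|17)=-1, (11|17)=-1; (−1)^{0·1·8}·(-1)^1·(-1)^0 = -1.
v=2: v_2(a)=-4, v_2(b)=0; units ≡ 3, 3 (mod 8); ε·ε+αω+βω = 1·1+-4·1+0·1 ≡ 1  ⇒  (a,b)_2 = -1.
v=29: a=29^1·(≡9), b=29^0·(≡13) mod 29; (9|29)=+1, (13|29)=+1; (−1)^{1·0·14}·(+1)^0·(+1)^1 = +1.
v=7: a=7^2·(≡5), b=7^0·(≡5) mod 7; (5|7)=-1, (5|7)=-1; (−1)^{2·0·3}·(-1)^0·(-1)^2 = +1.
v=11: a=11^2·(≡9), b=11^1·(≡6) mod 11; (9|11)=+1, (6|11)=-1; (−1)^{2·1·5}·(+1)^1·(-1)^2 = +1.
v=19: a=19^-2·(≡16), b=19^0·(≡16) mod 19; (16|19)=+1, (16|19)=+1; (−1)^{-2·0·9}·(+1)^0·(+1)^-2 = +1.
v=∞: -29 < 0 and 187 > 0  ⇒  (a,b)_∞ = +1.
Ram(-29, 187) = {2, 17}; no ℚ_2-point on the conic.

[2, 17]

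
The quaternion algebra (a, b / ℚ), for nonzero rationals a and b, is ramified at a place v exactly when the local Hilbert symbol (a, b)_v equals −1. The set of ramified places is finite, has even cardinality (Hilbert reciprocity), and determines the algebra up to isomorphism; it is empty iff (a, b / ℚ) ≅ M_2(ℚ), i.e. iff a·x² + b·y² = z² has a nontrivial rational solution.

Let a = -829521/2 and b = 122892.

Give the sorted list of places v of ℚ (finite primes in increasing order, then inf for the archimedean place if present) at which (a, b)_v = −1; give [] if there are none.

[3, 11]

Mod squares: a ≡ -418, b ≡ 627. Check v ∈ {∞, 2, 3, 7, 11, 19}.
v=19: a=19^1·(≡11), b=19^1·(≡8) mod 19; (11|19)=+1, (8|19)=-1; (−1)^{1·1·9}·(+1)^1·(-1)^1 = +1.
v=2: v_2(a)=-1, v_2(b)=2; units ≡ 7, 3 (mod 8); ε·ε+αω+βω = 1·1+-1·1+2·0 ≡ 0  ⇒  (a,b)_2 = +1.
v=3: a=3^4·(≡2), b=3^1·(≡2) mod 3; (2|3)=-1, (2|3)=-1; (−1)^{4·1·1}·(-1)^1·(-1)^4 = -1.
v=7: a=7^2·(≡2), b=7^2·(≡2) mod 7; (2|7)=+1, (2|7)=+1; (−1)^{2·2·3}·(+1)^2·(+1)^2 = +1.
v=∞: -418 < 0 and 627 > 0  ⇒  (a,b)_∞ = +1.
v=11: a=11^1·(≡8), b=11^1·(≡7) mod 11; (8|11)=-1, (7|11)=-1; (−1)^{1·1·5}·(-1)^1·(-1)^1 = -1.
Ram(-418, 627) = {3, 11}; no ℚ_3-point on the conic.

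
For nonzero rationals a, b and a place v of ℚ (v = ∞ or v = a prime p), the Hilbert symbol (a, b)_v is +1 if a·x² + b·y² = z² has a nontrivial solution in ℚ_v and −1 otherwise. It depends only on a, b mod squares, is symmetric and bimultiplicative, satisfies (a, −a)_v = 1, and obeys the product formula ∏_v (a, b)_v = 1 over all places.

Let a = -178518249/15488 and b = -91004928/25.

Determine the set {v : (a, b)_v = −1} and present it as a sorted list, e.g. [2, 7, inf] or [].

(a, b) ≡ (-322, -42) mod (ℚ^×)²; places V = {2, 3, 5, 7, 11, 13, 23, ∞}.
(a,b)_5: α=0, u≡2; β=-2, v≡2 (mod 5); (2|5)=-1, (2|5)=-1; sign (−1)^0·-1^-2·-1^0 = +1.
(a,b)_2: α=-7, β=13; u≡7, v≡3 (mod 8); ε(u)ε(v)=1·1, αω(v)=-7·1, βω(u)=13·0; sum ≡ 0  ⇒  +1.
(a,b)_23: α=1, u≡1; β=2, v≡4 (mod 23); (1|23)=+1, (4|23)=+1; sign (−1)^0·+1^2·+1^1 = +1.
(a,b)_7: α=1, u≡6; β=1, v≡1 (mod 7); (6|7)=-1, (1|7)=+1; sign (−1)^1·-1^1·+1^1 = +1.
(a,b)_3: α=8, u≡2; β=1, v≡1 (mod 3); (2|3)=-1, (1|3)=+1; sign (−1)^0·-1^1·+1^8 = -1.
(a,b)_11: α=-2, u≡2; β=0, v≡10 (mod 11); (2|11)=-1, (10|11)=-1; sign (−1)^0·-1^0·-1^-2 = +1.
(a,b)_13: α=2, u≡4; β=0, v≡1 (mod 13); (4|13)=+1, (1|13)=+1; sign (−1)^0·+1^0·+1^2 = +1.
(a,b)_∞: sgn(-322)=−, sgn(-42)=−, so -1.
Ram(-322, -42) = {3, ∞}; no ℚ_3-point on the conic.

[3, inf]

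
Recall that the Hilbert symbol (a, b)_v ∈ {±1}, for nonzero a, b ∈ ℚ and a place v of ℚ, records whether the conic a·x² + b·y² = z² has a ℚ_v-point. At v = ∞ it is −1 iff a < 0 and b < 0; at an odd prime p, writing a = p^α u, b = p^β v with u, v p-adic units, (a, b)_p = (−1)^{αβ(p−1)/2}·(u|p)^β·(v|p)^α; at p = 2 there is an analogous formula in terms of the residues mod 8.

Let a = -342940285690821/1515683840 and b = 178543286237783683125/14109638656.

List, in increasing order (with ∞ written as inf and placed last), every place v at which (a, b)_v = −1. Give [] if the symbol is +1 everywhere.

[2, 5, 11, 13]

Mod squares: a ≡ -24310, b ≡ 13. Check v ∈ {∞, 2, 3, 5, 7, 11, 13, 17, 29}.
v=17: a=17^1·(≡8), b=17^2·(≡8) mod 17; (8|17)=+1, (8|17)=+1; (−1)^{1·2·8}·(+1)^2·(+1)^1 = +1.
v=2: v_2(a)=-15, v_2(b)=-24; units ≡ 5, 5 (mod 8); ε·ε+αω+βω = 0·0+-15·1+-24·1 ≡ 1  ⇒  (a,b)_2 = -1.
v=11: a=11^-1·(≡9), b=11^0·(≡10) mod 11; (9|11)=+1, (10|11)=-1; (−1)^{-1·0·5}·(+1)^0·(-1)^-1 = -1.
v=29: a=29^-2·(≡10), b=29^-2·(≡7) mod 29; (10|29)=-1, (7|29)=+1; (−1)^{-2·-2·14}·(-1)^-2·(+1)^-2 = +1.
v=3: a=3^8·(≡2), b=3^8·(≡1) mod 3; (2|3)=-1, (1|3)=+1; (−1)^{8·8·1}·(-1)^8·(+1)^8 = +1.
v=13: a=13^7·(≡7), b=13^7·(≡1) mod 13; (7|13)=-1, (1|13)=+1; (−1)^{7·7·6}·(-1)^7·(+1)^7 = -1.
v=∞: -24310 < 0 and 13 > 0  ⇒  (a,b)_∞ = +1.
v=7: a=7^2·(≡1), b=7^4·(≡6) mod 7; (1|7)=+1, (6|7)=-1; (−1)^{2·4·3}·(+1)^4·(-1)^2 = +1.
v=5: a=5^-1·(≡3), b=5^4·(≡3) mod 5; (3|5)=-1, (3|5)=-1; (−1)^{-1·4·2}·(-1)^4·(-1)^-1 = -1.
Ram(-24310, 13) = {2, 5, 11, 13}; no ℚ_2-point on the conic.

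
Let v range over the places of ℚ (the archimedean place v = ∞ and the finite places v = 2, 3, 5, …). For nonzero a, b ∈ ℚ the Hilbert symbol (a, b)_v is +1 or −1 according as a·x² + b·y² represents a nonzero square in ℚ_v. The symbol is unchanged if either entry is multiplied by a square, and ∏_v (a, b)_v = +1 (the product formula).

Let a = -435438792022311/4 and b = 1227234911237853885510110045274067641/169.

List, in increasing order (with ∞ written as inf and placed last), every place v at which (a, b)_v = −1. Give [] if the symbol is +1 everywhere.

[7, 31]

Mod squares: a ≡ -231, b ≡ 719169. Check v ∈ {∞, 2, 3, 7, 11, 13, 19, 31, 37}.
v=2: v_2(a)=-2, v_2(b)=0; units ≡ 1, 1 (mod 8); ε·ε+αω+βω = 0·0+-2·0+0·0 ≡ 0  ⇒  (a,b)_2 = +1.
v=11: a=11^1·(≡9), b=11^3·(≡6) mod 11; (9|11)=+1, (6|11)=-1; (−1)^{1·3·5}·(+1)^3·(-1)^1 = +1.
v=19: a=19^2·(≡7), b=19^5·(≡18) mod 19; (7|19)=+1, (18|19)=-1; (−1)^{2·5·9}·(+1)^5·(-1)^2 = +1.
v=7: a=7^3·(≡1), b=7^6·(≡5) mod 7; (1|7)=+1, (5|7)=-1; (−1)^{3·6·3}·(+1)^6·(-1)^3 = -1.
v=3: a=3^5·(≡1), b=3^13·(≡2) mod 3; (1|3)=+1, (2|3)=-1; (−1)^{5·13·1}·(+1)^13·(-1)^5 = +1.
v=37: a=37^2·(≡1), b=37^5·(≡3) mod 37; (1|37)=+1, (3|37)=+1; (−1)^{2·5·18}·(+1)^5·(+1)^2 = +1.
v=13: a=13^0·(≡10), b=13^-2·(≡3) mod 13; (10|13)=+1, (3|13)=+1; (−1)^{0·-2·6}·(+1)^-2·(+1)^0 = +1.
v=31: a=31^2·(≡22), b=31^5·(≡24) mod 31; (22|31)=-1, (24|31)=-1; (−1)^{2·5·15}·(-1)^5·(-1)^2 = -1.
v=∞: -231 < 0 and 719169 > 0  ⇒  (a,b)_∞ = +1.
(-231, 719169 / ℚ) ramifies at {7, 31}: a division algebra.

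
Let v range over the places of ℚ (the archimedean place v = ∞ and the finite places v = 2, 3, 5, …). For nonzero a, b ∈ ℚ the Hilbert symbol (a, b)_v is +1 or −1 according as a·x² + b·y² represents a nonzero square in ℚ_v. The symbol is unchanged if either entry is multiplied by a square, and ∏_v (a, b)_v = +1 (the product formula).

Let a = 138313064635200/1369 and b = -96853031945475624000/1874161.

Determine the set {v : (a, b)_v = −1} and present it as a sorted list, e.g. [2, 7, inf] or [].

[3, 5, 13, 19]

Mod squares: a ≡ 357, b ≡ -62985. Check v ∈ {∞, 2, 3, 5, 7, 13, 17, 19, 37}.
v=13: a=13^2·(≡8), b=13^3·(≡1) mod 13; (8|13)=-1, (1|13)=+1; (−1)^{2·3·6}·(-1)^3·(+1)^2 = -1.
v=∞: 357 > 0 and -62985 < 0  ⇒  (a,b)_∞ = +1.
v=2: v_2(a)=6, v_2(b)=6; units ≡ 5, 7 (mod 8); ε·ε+αω+βω = 0·1+6·0+6·1 ≡ 0  ⇒  (a,b)_2 = +1.
v=37: a=37^-2·(≡18), b=37^-4·(≡10) mod 37; (18|37)=-1, (10|37)=+1; (−1)^{-2·-4·18}·(-1)^-4·(+1)^-2 = +1.
v=3: a=3^5·(≡2), b=3^9·(≡2) mod 3; (2|3)=-1, (2|3)=-1; (−1)^{5·9·1}·(-1)^9·(-1)^5 = -1.
v=7: a=7^3·(≡4), b=7^4·(≡2) mod 7; (4|7)=+1, (2|7)=+1; (−1)^{3·4·3}·(+1)^4·(+1)^3 = +1.
v=19: a=19^2·(≡12), b=19^3·(≡3) mod 19; (12|19)=-1, (3|19)=-1; (−1)^{2·3·9}·(-1)^3·(-1)^2 = -1.
v=17: a=17^1·(≡15), b=17^1·(≡9) mod 17; (15|17)=+1, (9|17)=+1; (−1)^{1·1·8}·(+1)^1·(+1)^1 = +1.
v=5: a=5^2·(≡2), b=5^3·(≡3) mod 5; (2|5)=-1, (3|5)=-1; (−1)^{2·3·2}·(-1)^3·(-1)^2 = -1.
(357, -62985 / ℚ) ramifies at {3, 5, 13, 19}: a division algebra.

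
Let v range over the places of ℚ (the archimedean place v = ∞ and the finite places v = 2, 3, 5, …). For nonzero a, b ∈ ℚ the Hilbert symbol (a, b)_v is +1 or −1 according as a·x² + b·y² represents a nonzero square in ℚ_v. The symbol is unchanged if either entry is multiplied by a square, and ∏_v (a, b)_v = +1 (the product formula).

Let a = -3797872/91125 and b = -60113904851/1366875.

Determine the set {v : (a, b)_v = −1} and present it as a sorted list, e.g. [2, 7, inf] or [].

[5, 19, 23, inf]

Mod squares: a ≡ -1235, b ≡ -9177. Check v ∈ {∞, 2, 3, 5, 7, 11, 13, 19, 23, 31}.
v=11: a=11^0·(≡10), b=11^2·(≡7) mod 11; (10|11)=-1, (7|11)=-1; (−1)^{0·2·5}·(-1)^2·(-1)^0 = +1.
v=3: a=3^-6·(≡1), b=3^-7·(≡1) mod 3; (1|3)=+1, (1|3)=+1; (−1)^{-6·-7·1}·(+1)^-7·(+1)^-6 = +1.
v=13: a=13^1·(≡12), b=13^2·(≡1) mod 13; (12|13)=+1, (1|13)=+1; (−1)^{1·2·6}·(+1)^2·(+1)^1 = +1.
v=7: a=7^0·(≡1), b=7^1·(≡5) mod 7; (1|7)=+1, (5|7)=-1; (−1)^{0·1·3}·(+1)^1·(-1)^0 = +1.
v=∞: -1235 < 0 and -9177 < 0  ⇒  (a,b)_∞ = -1.
v=23: a=23^0·(≡20), b=23^1·(≡11) mod 23; (20|23)=-1, (11|23)=-1; (−1)^{0·1·11}·(-1)^1·(-1)^0 = -1.
v=31: a=31^2·(≡1), b=31^2·(≡6) mod 31; (1|31)=+1, (6|31)=-1; (−1)^{2·2·15}·(+1)^2·(-1)^2 = +1.
v=5: a=5^-3·(≡2), b=5^-4·(≡2) mod 5; (2|5)=-1, (2|5)=-1; (−1)^{-3·-4·2}·(-1)^-4·(-1)^-3 = -1.
v=19: a=19^1·(≡11), b=19^1·(≡5) mod 19; (11|19)=+1, (5|19)=+1; (−1)^{1·1·9}·(+1)^1·(+1)^1 = -1.
v=2: v_2(a)=4, v_2(b)=0; units ≡ 5, 7 (mod 8); ε·ε+αω+βω = 0·1+4·0+0·1 ≡ 0  ⇒  (a,b)_2 = +1.
|Ram(-1235, -9177)| = 4, even; anisotropic at {5, 19, 23, ∞}.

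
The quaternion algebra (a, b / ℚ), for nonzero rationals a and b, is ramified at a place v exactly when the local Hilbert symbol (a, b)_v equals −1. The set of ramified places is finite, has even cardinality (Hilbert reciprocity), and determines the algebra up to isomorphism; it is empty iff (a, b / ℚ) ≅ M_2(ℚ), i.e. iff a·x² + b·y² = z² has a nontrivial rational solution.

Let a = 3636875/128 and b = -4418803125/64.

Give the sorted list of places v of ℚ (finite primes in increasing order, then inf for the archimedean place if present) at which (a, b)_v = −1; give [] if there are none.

[5, 11]

(a, b) ≡ (22, -165) mod (ℚ^×)²; places V = {2, 3, 5, 11, 23, ∞}.
(a,b)_11: α=1, u≡6; β=1, v≡6 (mod 11); (6|11)=-1, (6|11)=-1; sign (−1)^1·-1^1·-1^1 = -1.
(a,b)_∞: sgn(22)=+, sgn(-165)=−, so +1.
(a,b)_23: α=2, u≡14; β=2, v≡20 (mod 23); (14|23)=-1, (20|23)=-1; sign (−1)^0·-1^2·-1^2 = +1.
(a,b)_5: α=4, u≡3; β=5, v≡2 (mod 5); (3|5)=-1, (2|5)=-1; sign (−1)^0·-1^5·-1^4 = -1.
(a,b)_2: α=-7, β=-6; u≡3, v≡3 (mod 8); ε(u)ε(v)=1·1, αω(v)=-7·1, βω(u)=-6·1; sum ≡ 0  ⇒  +1.
(a,b)_3: α=0, u≡1; β=5, v≡2 (mod 3); (1|3)=+1, (2|3)=-1; sign (−1)^0·+1^5·-1^0 = +1.
Ram(22, -165) = {5, 11}; no ℚ_5-point on the conic.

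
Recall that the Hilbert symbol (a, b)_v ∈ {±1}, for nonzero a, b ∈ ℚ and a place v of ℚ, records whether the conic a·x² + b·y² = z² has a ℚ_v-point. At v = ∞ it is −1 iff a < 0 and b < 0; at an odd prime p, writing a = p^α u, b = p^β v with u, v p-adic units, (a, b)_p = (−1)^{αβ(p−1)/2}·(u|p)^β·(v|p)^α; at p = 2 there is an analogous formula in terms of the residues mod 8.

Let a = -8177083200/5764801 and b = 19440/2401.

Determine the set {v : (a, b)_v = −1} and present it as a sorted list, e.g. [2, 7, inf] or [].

[2, 3, 5, 13]

Mod squares: a ≡ -13, b ≡ 15. Check v ∈ {∞, 2, 3, 5, 7, 11, 13, 19}.
v=5: a=5^2·(≡2), b=5^1·(≡3) mod 5; (2|5)=-1, (3|5)=-1; (−1)^{2·1·2}·(-1)^1·(-1)^2 = -1.
v=13: a=13^1·(≡10), b=13^0·(≡2) mod 13; (10|13)=+1, (2|13)=-1; (−1)^{1·0·6}·(+1)^0·(-1)^1 = -1.
v=2: v_2(a)=6, v_2(b)=4; units ≡ 3, 7 (mod 8); ε·ε+αω+βω = 1·1+6·0+4·1 ≡ 1  ⇒  (a,b)_2 = -1.
v=19: a=19^2·(≡1), b=19^0·(≡14) mod 19; (1|19)=+1, (14|19)=-1; (−1)^{2·0·9}·(+1)^0·(-1)^2 = +1.
v=11: a=11^2·(≡9), b=11^0·(≡1) mod 11; (9|11)=+1, (1|11)=+1; (−1)^{2·0·5}·(+1)^0·(+1)^2 = +1.
v=7: a=7^-8·(≡1), b=7^-4·(≡1) mod 7; (1|7)=+1, (1|7)=+1; (−1)^{-8·-4·3}·(+1)^-4·(+1)^-8 = +1.
v=3: a=3^2·(≡2), b=3^5·(≡2) mod 3; (2|3)=-1, (2|3)=-1; (−1)^{2·5·1}·(-1)^5·(-1)^2 = -1.
v=∞: -13 < 0 and 15 > 0  ⇒  (a,b)_∞ = +1.
(-13, 15 / ℚ) ramifies at {2, 3, 5, 13}: a division algebra.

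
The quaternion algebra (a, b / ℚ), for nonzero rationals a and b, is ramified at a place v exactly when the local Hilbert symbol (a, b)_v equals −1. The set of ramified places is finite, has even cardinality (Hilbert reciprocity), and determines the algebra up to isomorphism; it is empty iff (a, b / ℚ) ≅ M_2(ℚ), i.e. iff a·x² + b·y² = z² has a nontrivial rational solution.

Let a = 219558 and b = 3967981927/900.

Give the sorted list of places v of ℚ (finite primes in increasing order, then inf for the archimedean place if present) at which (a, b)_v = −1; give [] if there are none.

[2, 37, 41, 43]

Mod squares: a ≡ 219558, b ≡ 479167. Check v ∈ {∞, 2, 3, 5, 7, 13, 23, 29, 31, 37, 41, 43}.
v=43: a=43^1·(≡32), b=43^0·(≡22) mod 43; (32|43)=-1, (22|43)=-1; (−1)^{1·0·21}·(-1)^0·(-1)^1 = -1.
v=3: a=3^1·(≡1), b=3^-2·(≡1) mod 3; (1|3)=+1, (1|3)=+1; (−1)^{1·-2·1}·(+1)^-2·(+1)^1 = +1.
v=2: v_2(a)=1, v_2(b)=-2; units ≡ 3, 7 (mod 8); ε·ε+αω+βω = 1·1+1·0+-2·1 ≡ 1  ⇒  (a,b)_2 = -1.
v=37: a=37^1·(≡14), b=37^0·(≡24) mod 37; (14|37)=-1, (24|37)=-1; (−1)^{1·0·18}·(-1)^0·(-1)^1 = -1.
v=31: a=31^0·(≡16), b=31^1·(≡14) mod 31; (16|31)=+1, (14|31)=+1; (−1)^{0·1·15}·(+1)^1·(+1)^0 = +1.
v=41: a=41^0·(≡3), b=41^1·(≡1) mod 41; (3|41)=-1, (1|41)=+1; (−1)^{0·1·20}·(-1)^1·(+1)^0 = -1.
v=7: a=7^0·(≡3), b=7^2·(≡6) mod 7; (3|7)=-1, (6|7)=-1; (−1)^{0·2·3}·(-1)^2·(-1)^0 = +1.
v=23: a=23^1·(≡1), b=23^0·(≡18) mod 23; (1|23)=+1, (18|23)=+1; (−1)^{1·0·11}·(+1)^0·(+1)^1 = +1.
v=5: a=5^0·(≡3), b=5^-2·(≡2) mod 5; (3|5)=-1, (2|5)=-1; (−1)^{0·-2·2}·(-1)^-2·(-1)^0 = +1.
v=∞: 219558 > 0 and 479167 > 0  ⇒  (a,b)_∞ = +1.
v=13: a=13^0·(≡1), b=13^3·(≡9) mod 13; (1|13)=+1, (9|13)=+1; (−1)^{0·3·6}·(+1)^3·(+1)^0 = +1.
v=29: a=29^0·(≡28), b=29^1·(≡4) mod 29; (28|29)=+1, (4|29)=+1; (−1)^{0·1·14}·(+1)^1·(+1)^0 = +1.
(219558, 479167 / ℚ) ramifies at {2, 37, 41, 43}: a division algebra.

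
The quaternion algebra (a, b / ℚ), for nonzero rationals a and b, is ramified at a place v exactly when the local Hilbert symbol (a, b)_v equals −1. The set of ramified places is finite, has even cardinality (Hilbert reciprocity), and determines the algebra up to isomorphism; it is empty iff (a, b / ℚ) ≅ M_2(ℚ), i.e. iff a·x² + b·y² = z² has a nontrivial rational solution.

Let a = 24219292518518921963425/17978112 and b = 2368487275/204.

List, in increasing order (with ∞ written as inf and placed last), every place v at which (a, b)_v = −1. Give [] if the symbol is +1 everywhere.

(a, b) ≡ (38019, 969) mod (ℚ^×)²; places V = {2, 3, 5, 7, 11, 13, 17, 19, 23, 29, ∞}.
(a,b)_∞: sgn(38019)=+, sgn(969)=+, so +1.
(a,b)_29: α=5, u≡6; β=2, v≡27 (mod 29); (6|29)=+1, (27|29)=-1; sign (−1)^0·+1^2·-1^5 = -1.
(a,b)_7: α=0, u≡4; β=2, v≡5 (mod 7); (4|7)=+1, (5|7)=-1; sign (−1)^0·+1^2·-1^0 = +1.
(a,b)_13: α=2, u≡2; β=0, v≡7 (mod 13); (2|13)=-1, (7|13)=-1; sign (−1)^0·-1^0·-1^2 = +1.
(a,b)_17: α=-2, u≡3; β=-1, v≡14 (mod 17); (3|17)=-1, (14|17)=-1; sign (−1)^0·-1^-1·-1^-2 = -1.
(a,b)_19: α=3, u≡1; β=1, v≡13 (mod 19); (1|19)=+1, (13|19)=-1; sign (−1)^1·+1^1·-1^3 = +1.
(a,b)_23: α=1, u≡14; β=0, v≡3 (mod 23); (14|23)=-1, (3|23)=+1; sign (−1)^0·-1^0·+1^1 = +1.
(a,b)_5: α=2, u≡1; β=2, v≡4 (mod 5); (1|5)=+1, (4|5)=+1; sign (−1)^0·+1^2·+1^2 = +1.
(a,b)_2: α=-8, β=-2; u≡3, v≡1 (mod 8); ε(u)ε(v)=1·0, αω(v)=-8·0, βω(u)=-2·1; sum ≡ 0  ⇒  +1.
(a,b)_11: α=6, u≡3; β=2, v≡1 (mod 11); (3|11)=+1, (1|11)=+1; sign (−1)^0·+1^2·+1^6 = +1.
(a,b)_3: α=-5, u≡1; β=-1, v≡2 (mod 3); (1|3)=+1, (2|3)=-1; sign (−1)^1·+1^-1·-1^-5 = +1.
(38019, 969 / ℚ) ramifies at {17, 29}: a division algebra.

[17, 29]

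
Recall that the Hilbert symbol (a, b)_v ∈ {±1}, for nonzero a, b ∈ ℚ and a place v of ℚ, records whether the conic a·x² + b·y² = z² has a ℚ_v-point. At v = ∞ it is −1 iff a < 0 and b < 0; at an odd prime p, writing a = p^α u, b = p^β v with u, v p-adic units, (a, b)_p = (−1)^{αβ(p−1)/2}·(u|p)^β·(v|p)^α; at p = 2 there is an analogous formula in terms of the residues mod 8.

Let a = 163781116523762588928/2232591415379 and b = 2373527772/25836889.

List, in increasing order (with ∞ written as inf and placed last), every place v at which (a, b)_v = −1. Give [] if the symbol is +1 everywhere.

Mod squares: a ≡ 39767, b ≡ 7. Check v ∈ {∞, 2, 3, 7, 11, 13, 17, 19, 23, 31}.
v=2: v_2(a)=8, v_2(b)=2; units ≡ 7, 7 (mod 8); ε·ε+αω+βω = 1·1+8·0+2·0 ≡ 1  ⇒  (a,b)_2 = -1.
v=11: a=11^2·(≡2), b=11^2·(≡6) mod 11; (2|11)=-1, (6|11)=-1; (−1)^{2·2·5}·(-1)^2·(-1)^2 = +1.
v=7: a=7^1·(≡1), b=7^1·(≡2) mod 7; (1|7)=+1, (2|7)=+1; (−1)^{1·1·3}·(+1)^1·(+1)^1 = -1.
v=31: a=31^4·(≡2), b=31^2·(≡20) mod 31; (2|31)=+1, (20|31)=+1; (−1)^{4·2·15}·(+1)^2·(+1)^4 = +1.
v=13: a=13^-3·(≡3), b=13^-2·(≡5) mod 13; (3|13)=+1, (5|13)=-1; (−1)^{-3·-2·6}·(+1)^-2·(-1)^-3 = -1.
v=23: a=23^-3·(≡13), b=23^-2·(≡7) mod 23; (13|23)=+1, (7|23)=-1; (−1)^{-3·-2·11}·(+1)^-2·(-1)^-3 = -1.
v=∞: 39767 > 0 and 7 > 0  ⇒  (a,b)_∞ = +1.
v=17: a=17^-4·(≡9), b=17^-2·(≡11) mod 17; (9|17)=+1, (11|17)=-1; (−1)^{-4·-2·8}·(+1)^-2·(-1)^-4 = +1.
v=19: a=19^1·(≡15), b=19^0·(≡5) mod 19; (15|19)=-1, (5|19)=+1; (−1)^{1·0·9}·(-1)^0·(+1)^1 = +1.
v=3: a=3^16·(≡2), b=3^6·(≡1) mod 3; (2|3)=-1, (1|3)=+1; (−1)^{16·6·1}·(-1)^6·(+1)^16 = +1.
|Ram(39767, 7)| = 4, even; anisotropic at {2, 7, 13, 23}.

[2, 7, 13, 23]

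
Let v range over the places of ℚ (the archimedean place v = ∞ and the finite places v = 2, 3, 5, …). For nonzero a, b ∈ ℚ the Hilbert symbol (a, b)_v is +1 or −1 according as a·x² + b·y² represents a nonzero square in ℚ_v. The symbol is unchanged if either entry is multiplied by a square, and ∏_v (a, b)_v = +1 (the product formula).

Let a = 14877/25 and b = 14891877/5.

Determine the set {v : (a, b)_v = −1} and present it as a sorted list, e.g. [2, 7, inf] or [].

Mod squares: a ≡ 1653, b ≡ 8273265. Check v ∈ {∞, 2, 3, 5, 7, 11, 13, 19, 29}.
v=2: v_2(a)=0, v_2(b)=0; units ≡ 5, 1 (mod 8); ε·ε+αω+βω = 0·0+0·0+0·1 ≡ 0  ⇒  (a,b)_2 = +1.
v=11: a=11^0·(≡9), b=11^1·(≡3) mod 11; (9|11)=+1, (3|11)=+1; (−1)^{0·1·5}·(+1)^1·(+1)^0 = +1.
v=5: a=5^-2·(≡2), b=5^-1·(≡2) mod 5; (2|5)=-1, (2|5)=-1; (−1)^{-2·-1·2}·(-1)^-1·(-1)^-2 = -1.
v=∞: 1653 > 0 and 8273265 > 0  ⇒  (a,b)_∞ = +1.
v=7: a=7^0·(≡4), b=7^1·(≡4) mod 7; (4|7)=+1, (4|7)=+1; (−1)^{0·1·3}·(+1)^1·(+1)^0 = +1.
v=3: a=3^3·(≡2), b=3^3·(≡2) mod 3; (2|3)=-1, (2|3)=-1; (−1)^{3·3·1}·(-1)^3·(-1)^3 = -1.
v=29: a=29^1·(≡24), b=29^1·(≡2) mod 29; (24|29)=+1, (2|29)=-1; (−1)^{1·1·14}·(+1)^1·(-1)^1 = -1.
v=13: a=13^0·(≡8), b=13^1·(≡12) mod 13; (8|13)=-1, (12|13)=+1; (−1)^{0·1·6}·(-1)^1·(+1)^0 = -1.
v=19: a=19^1·(≡7), b=19^1·(≡18) mod 19; (7|19)=+1, (18|19)=-1; (−1)^{1·1·9}·(+1)^1·(-1)^1 = +1.
|Ram(1653, 8273265)| = 4, even; anisotropic at {3, 5, 13, 29}.

[3, 5, 13, 29]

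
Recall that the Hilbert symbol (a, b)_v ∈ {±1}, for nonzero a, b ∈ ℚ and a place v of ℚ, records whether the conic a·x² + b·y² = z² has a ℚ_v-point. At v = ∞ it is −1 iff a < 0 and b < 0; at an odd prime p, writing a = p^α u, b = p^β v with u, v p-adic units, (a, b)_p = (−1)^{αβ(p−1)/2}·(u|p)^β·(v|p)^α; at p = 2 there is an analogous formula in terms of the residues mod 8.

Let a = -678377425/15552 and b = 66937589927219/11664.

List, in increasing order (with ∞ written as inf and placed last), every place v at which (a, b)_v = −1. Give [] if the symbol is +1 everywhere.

[3, 29]

(a, b) ≡ (-672771, 11) mod (ℚ^×)²; places V = {2, 3, 5, 11, 19, 29, 37, ∞}.
(a,b)_29: α=1, u≡4; β=2, v≡8 (mod 29); (4|29)=+1, (8|29)=-1; sign (−1)^0·+1^2·-1^1 = -1.
(a,b)_∞: sgn(-672771)=−, sgn(11)=+, so +1.
(a,b)_3: α=-5, u≡2; β=-6, v≡2 (mod 3); (2|3)=-1, (2|3)=-1; sign (−1)^0·-1^-6·-1^-5 = -1.
(a,b)_5: α=2, u≡4; β=0, v≡1 (mod 5); (4|5)=+1, (1|5)=+1; sign (−1)^0·+1^0·+1^2 = +1.
(a,b)_37: α=1, u≡4; β=2, v≡11 (mod 37); (4|37)=+1, (11|37)=+1; sign (−1)^0·+1^2·+1^1 = +1.
(a,b)_19: α=1, u≡6; β=2, v≡11 (mod 19); (6|19)=+1, (11|19)=+1; sign (−1)^0·+1^2·+1^1 = +1.
(a,b)_2: α=-6, β=-4; u≡5, v≡3 (mod 8); ε(u)ε(v)=0·1, αω(v)=-6·1, βω(u)=-4·1; sum ≡ 0  ⇒  +1.
(a,b)_11: α=3, u≡6; β=5, v≡4 (mod 11); (6|11)=-1, (4|11)=+1; sign (−1)^1·-1^5·+1^3 = +1.
Ram(-672771, 11) = {3, 29}; no ℚ_3-point on the conic.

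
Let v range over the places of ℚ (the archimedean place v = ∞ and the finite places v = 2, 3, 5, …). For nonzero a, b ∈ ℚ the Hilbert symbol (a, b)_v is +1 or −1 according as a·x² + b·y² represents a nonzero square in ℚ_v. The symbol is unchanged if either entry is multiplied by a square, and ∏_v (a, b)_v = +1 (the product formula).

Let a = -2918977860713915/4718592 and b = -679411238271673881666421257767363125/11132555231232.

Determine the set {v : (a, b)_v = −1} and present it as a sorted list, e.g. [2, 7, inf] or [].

[5, 13, 19, inf]

Mod squares: a ≡ -230230, b ≡ -92378. Check v ∈ {∞, 2, 3, 5, 7, 11, 13, 17, 19, 23, 29}.
v=11: a=11^1·(≡3), b=11^3·(≡10) mod 11; (3|11)=+1, (10|11)=-1; (−1)^{1·3·5}·(+1)^3·(-1)^1 = +1.
v=∞: -230230 < 0 and -92378 < 0  ⇒  (a,b)_∞ = -1.
v=23: a=23^1·(≡18), b=23^2·(≡9) mod 23; (18|23)=+1, (9|23)=+1; (−1)^{1·2·11}·(+1)^2·(+1)^1 = +1.
v=19: a=19^2·(≡14), b=19^5·(≡18) mod 19; (14|19)=-1, (18|19)=-1; (−1)^{2·5·9}·(-1)^5·(-1)^2 = -1.
v=5: a=5^1·(≡1), b=5^4·(≡2) mod 5; (1|5)=+1, (2|5)=-1; (−1)^{1·4·2}·(+1)^4·(-1)^1 = -1.
v=29: a=29^2·(≡25), b=29^0·(≡13) mod 29; (25|29)=+1, (13|29)=+1; (−1)^{2·0·14}·(+1)^0·(+1)^2 = +1.
v=7: a=7^1·(≡6), b=7^2·(≡1) mod 7; (6|7)=-1, (1|7)=+1; (−1)^{1·2·3}·(-1)^2·(+1)^1 = +1.
v=17: a=17^4·(≡4), b=17^11·(≡5) mod 17; (4|17)=+1, (5|17)=-1; (−1)^{4·11·8}·(+1)^11·(-1)^4 = +1.
v=3: a=3^-2·(≡2), b=3^-4·(≡1) mod 3; (2|3)=-1, (1|3)=+1; (−1)^{-2·-4·1}·(-1)^-4·(+1)^-2 = +1.
v=2: v_2(a)=-19, v_2(b)=-37; units ≡ 5, 3 (mod 8); ε·ε+αω+βω = 0·1+-19·1+-37·1 ≡ 0  ⇒  (a,b)_2 = +1.
v=13: a=13^1·(≡12), b=13^5·(≡8) mod 13; (12|13)=+1, (8|13)=-1; (−1)^{1·5·6}·(+1)^5·(-1)^1 = -1.
Ram(-230230, -92378) = {5, 13, 19, ∞}; no ℚ_5-point on the conic.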